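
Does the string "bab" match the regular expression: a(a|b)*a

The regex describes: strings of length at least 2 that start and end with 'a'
No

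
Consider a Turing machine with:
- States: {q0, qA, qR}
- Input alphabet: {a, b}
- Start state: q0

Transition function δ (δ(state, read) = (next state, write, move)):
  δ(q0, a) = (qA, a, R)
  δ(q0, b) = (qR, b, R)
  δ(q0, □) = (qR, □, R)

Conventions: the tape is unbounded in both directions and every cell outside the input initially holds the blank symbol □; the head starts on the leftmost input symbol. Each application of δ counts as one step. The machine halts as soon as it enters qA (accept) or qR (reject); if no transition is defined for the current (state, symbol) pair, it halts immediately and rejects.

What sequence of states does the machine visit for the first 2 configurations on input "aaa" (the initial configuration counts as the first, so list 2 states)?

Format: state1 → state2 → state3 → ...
Step 0: [q0]aaa (head at position 0)
Step 1: δ(q0, a) = (qA, a, R)  ⊢  a[qA]aa (head at position 1)
Reading off the states of these 2 configurations: q0 → qA

Final answer: q0 → qA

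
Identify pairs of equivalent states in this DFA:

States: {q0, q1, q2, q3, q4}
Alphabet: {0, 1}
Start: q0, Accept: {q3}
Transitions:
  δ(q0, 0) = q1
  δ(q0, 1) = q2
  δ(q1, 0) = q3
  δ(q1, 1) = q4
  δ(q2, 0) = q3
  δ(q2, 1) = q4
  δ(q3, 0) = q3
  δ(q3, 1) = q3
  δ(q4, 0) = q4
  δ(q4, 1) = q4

Using the table-filling algorithm:
Round 0 – mark pairs where exactly one state is accepting: (q0,q3), (q1,q3), (q2,q3), (q3,q4)
Round 1 – newly marked: (q0,q1) [on 0: q1 vs q3, already marked]; (q0,q2) [on 0: q1 vs q3, already marked]; (q1,q4) [on 0: q3 vs q4, already marked]; (q2,q4) [on 0: q3 vs q4, already marked]
Round 2 – newly marked: (q0,q4) [on 0: q1 vs q4, already marked]
No further pairs can be marked.
(q1, q2) unmarked: δ(q1,0)=q3, δ(q2,0)=q3; δ(q1,1)=q4, δ(q2,1)=q4 → equivalent
Equivalent pairs: (q1, q2)

Final answer: Equivalent pairs: (q1, q2)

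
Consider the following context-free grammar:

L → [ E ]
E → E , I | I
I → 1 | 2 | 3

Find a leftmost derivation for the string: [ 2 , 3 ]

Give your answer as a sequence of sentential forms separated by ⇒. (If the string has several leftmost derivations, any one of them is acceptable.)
Start with L.
Step 1: the leftmost non-terminal is L; apply L → [ E ]:  [ E ]
Step 2: the leftmost non-terminal is E; apply E → E , I:  [ E , I ]
Step 3: the leftmost non-terminal is E; apply E → I:  [ I , I ]
Step 4: the leftmost non-terminal is I; apply I → 2:  [ 2 , I ]
Step 5: the leftmost non-terminal is I; apply I → 3:  [ 2 , 3 ]

Final answer: L ⇒ [ E ] ⇒ [ E , I ] ⇒ [ I , I ] ⇒ [ 2 , I ] ⇒ [ 2 , 3 ]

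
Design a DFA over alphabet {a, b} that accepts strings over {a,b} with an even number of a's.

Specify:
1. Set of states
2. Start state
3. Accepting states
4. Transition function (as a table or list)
One valid DFA (any DFA recognizing the same language is acceptable):
States: {q0, q1}
Start: q0
Accepting: {q0}
Transitions (accepting states marked with *):
State | a | b | Accepting
-------------------------
q0    | q1 | q0 | *
q1    | q0 | q1 |  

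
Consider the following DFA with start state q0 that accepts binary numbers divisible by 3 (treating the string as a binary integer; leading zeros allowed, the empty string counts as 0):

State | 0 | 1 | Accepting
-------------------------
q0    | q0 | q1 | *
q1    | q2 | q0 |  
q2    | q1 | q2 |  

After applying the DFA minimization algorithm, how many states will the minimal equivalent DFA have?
All 3 states are reachable from q0, so none can be removed as unreachable.
Table-filling: first mark every (accepting, non-accepting) pair as distinguishable (accepting: {q0}; non-accepting: {q1, q2}).
Round 1: (q1, q2) on '1' go to q0 and q2, already distinguishable → mark.
Every pair of states is distinguishable, so the DFA is already minimal.
Equivalence classes: {q0}, {q1}, {q2} → 3 states.

Final answer: 3 states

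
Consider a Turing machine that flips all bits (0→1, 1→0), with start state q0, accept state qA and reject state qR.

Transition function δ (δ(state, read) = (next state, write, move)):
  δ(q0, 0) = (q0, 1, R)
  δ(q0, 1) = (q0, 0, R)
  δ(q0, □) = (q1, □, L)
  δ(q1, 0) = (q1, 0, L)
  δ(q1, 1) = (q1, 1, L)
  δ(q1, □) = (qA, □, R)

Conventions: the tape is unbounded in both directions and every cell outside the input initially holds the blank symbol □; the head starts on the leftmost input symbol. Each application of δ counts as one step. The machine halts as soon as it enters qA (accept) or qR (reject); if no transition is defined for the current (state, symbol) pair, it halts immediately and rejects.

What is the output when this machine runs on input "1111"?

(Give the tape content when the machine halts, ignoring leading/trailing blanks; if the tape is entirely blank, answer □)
Step 0: [q0]1111 (head at position 0)
Step 1: δ(q0, 1) = (q0, 0, R)  ⊢  0[q0]111 (head at position 1)
Step 2: δ(q0, 1) = (q0, 0, R)  ⊢  00[q0]11 (head at position 2)
Step 3: δ(q0, 1) = (q0, 0, R)  ⊢  000[q0]1 (head at position 3)
Step 4: δ(q0, 1) = (q0, 0, R)  ⊢  0000[q0]□ (head at position 4)
Step 5: δ(q0, □) = (q1, □, L)  ⊢  000[q1]0□ (head at position 3)
Step 6: δ(q1, 0) = (q1, 0, L)  ⊢  00[q1]00□ (head at position 2)
Step 7: δ(q1, 0) = (q1, 0, L)  ⊢  0[q1]000□ (head at position 1)
Step 8: δ(q1, 0) = (q1, 0, L)  ⊢  [q1]0000□ (head at position 0)
Step 9: δ(q1, 0) = (q1, 0, L)  ⊢  [q1]□0000□ (head at position -1)
Step 10: δ(q1, □) = (qA, □, R)  ⊢  □[qA]0000□ (head at position 0)
The machine is in qA, so it halts and accepts.
Tape content when halted (ignoring surrounding blanks): 0000

Final answer: Output: 0000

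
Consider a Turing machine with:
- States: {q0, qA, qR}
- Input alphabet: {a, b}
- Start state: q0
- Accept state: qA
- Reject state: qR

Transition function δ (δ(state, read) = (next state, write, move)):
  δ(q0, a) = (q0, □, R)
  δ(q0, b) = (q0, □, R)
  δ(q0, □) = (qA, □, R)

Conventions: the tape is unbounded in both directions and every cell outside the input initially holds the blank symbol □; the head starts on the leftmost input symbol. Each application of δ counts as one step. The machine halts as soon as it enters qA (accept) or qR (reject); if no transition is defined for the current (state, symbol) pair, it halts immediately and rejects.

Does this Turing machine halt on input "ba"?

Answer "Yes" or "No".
Step 0: [q0]ba (head at position 0)
Step 1: δ(q0, b) = (q0, □, R)  ⊢  □[q0]a (head at position 1)
Step 2: δ(q0, a) = (q0, □, R)  ⊢  □□[q0]□ (head at position 2)
Step 3: δ(q0, □) = (qA, □, R)  ⊢  □□□[qA]□ (head at position 3)
The machine is in qA, so it halts and accepts.
It halts after 3 steps.

Final answer: Yes - halts after 3 steps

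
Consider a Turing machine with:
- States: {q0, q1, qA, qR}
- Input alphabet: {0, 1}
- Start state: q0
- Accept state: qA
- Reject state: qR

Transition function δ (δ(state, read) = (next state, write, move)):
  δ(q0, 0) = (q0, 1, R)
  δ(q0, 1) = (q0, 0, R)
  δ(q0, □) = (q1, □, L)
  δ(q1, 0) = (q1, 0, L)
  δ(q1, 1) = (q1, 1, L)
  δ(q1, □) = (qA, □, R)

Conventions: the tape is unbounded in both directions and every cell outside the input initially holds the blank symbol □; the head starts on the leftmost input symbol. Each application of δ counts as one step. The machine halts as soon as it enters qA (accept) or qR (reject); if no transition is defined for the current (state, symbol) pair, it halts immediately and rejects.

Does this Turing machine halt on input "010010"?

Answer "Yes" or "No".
Step 0: [q0]010010 (head at position 0)
Step 1: δ(q0, 0) = (q0, 1, R)  ⊢  1[q0]10010 (head at position 1)
Step 2: δ(q0, 1) = (q0, 0, R)  ⊢  10[q0]0010 (head at position 2)
Step 3: δ(q0, 0) = (q0, 1, R)  ⊢  101[q0]010 (head at position 3)
Step 4: δ(q0, 0) = (q0, 1, R)  ⊢  1011[q0]10 (head at position 4)
Step 5: δ(q0, 1) = (q0, 0, R)  ⊢  10110[q0]0 (head at position 5)
Step 6: δ(q0, 0) = (q0, 1, R)  ⊢  101101[q0]□ (head at position 6)
Step 7: δ(q0, □) = (q1, □, L)  ⊢  10110[q1]1□ (head at position 5)
Step 8: δ(q1, 1) = (q1, 1, L)  ⊢  1011[q1]01□ (head at position 4)
Step 9: δ(q1, 0) = (q1, 0, L)  ⊢  101[q1]101□ (head at position 3)
Step 10: δ(q1, 1) = (q1, 1, L)  ⊢  10[q1]1101□ (head at position 2)
Step 11: δ(q1, 1) = (q1, 1, L)  ⊢  1[q1]01101□ (head at position 1)
Step 12: δ(q1, 0) = (q1, 0, L)  ⊢  [q1]101101□ (head at position 0)
Step 13: δ(q1, 1) = (q1, 1, L)  ⊢  [q1]□101101□ (head at position -1)
Step 14: δ(q1, □) = (qA, □, R)  ⊢  □[qA]101101□ (head at position 0)
The machine is in qA, so it halts and accepts.
It halts after 14 steps.

Final answer: Yes - halts after 14 steps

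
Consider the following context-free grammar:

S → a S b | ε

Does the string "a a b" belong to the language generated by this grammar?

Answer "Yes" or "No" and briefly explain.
Every derivation applies S → a S b some number n of times and then S → ε, producing a^n b^n with equally many a's and b's. The string a a b has two a's but only one b, so it cannot be derived.

Final answer: No - no valid derivation exists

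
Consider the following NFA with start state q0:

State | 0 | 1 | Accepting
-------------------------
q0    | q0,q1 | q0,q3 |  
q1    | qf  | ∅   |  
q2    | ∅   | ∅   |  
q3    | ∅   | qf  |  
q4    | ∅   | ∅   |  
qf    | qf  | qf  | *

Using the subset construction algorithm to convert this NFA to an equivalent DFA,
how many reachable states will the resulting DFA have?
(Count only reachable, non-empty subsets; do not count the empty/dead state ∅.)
Start subset: {q0}
{q0}: on 0 → {q0, q1}, on 1 → {q0, q3}
{q0, q1}: on 0 → {q0, q1, qf}, on 1 → {q0, q3}
{q0, q3}: on 0 → {q0, q1}, on 1 → {q0, q3, qf}
{q0, q1, qf}: on 0 → {q0, q1, qf}, on 1 → {q0, q3, qf}
{q0, q3, qf}: on 0 → {q0, q1, qf}, on 1 → {q0, q3, qf}
Reachable non-empty subsets: {q0}, {q0, q1}, {q0, q3}, {q0, q1, qf}, {q0, q3, qf} — 5 in total.

Final answer: 5 states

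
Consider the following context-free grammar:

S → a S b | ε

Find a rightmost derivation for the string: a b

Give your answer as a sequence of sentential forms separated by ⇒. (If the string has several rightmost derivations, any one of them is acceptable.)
Start with S.
Step 1: the rightmost non-terminal is S; apply S → a S b:  a S b
Step 2: the rightmost non-terminal is S; apply S → ε:  a b

Final answer: S ⇒ a S b ⇒ a b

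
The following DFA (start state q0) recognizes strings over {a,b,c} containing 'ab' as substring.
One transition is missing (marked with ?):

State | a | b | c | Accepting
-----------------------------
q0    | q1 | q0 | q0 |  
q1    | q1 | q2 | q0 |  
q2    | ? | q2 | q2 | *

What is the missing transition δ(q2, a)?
q2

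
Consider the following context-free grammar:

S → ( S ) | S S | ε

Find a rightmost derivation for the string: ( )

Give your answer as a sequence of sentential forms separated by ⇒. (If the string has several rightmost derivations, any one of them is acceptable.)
Start with S.
Step 1: the rightmost non-terminal is S; apply S → ( S ):  ( S )
Step 2: the rightmost non-terminal is S; apply S → ε:  ( )

Final answer: S ⇒ ( S ) ⇒ ( )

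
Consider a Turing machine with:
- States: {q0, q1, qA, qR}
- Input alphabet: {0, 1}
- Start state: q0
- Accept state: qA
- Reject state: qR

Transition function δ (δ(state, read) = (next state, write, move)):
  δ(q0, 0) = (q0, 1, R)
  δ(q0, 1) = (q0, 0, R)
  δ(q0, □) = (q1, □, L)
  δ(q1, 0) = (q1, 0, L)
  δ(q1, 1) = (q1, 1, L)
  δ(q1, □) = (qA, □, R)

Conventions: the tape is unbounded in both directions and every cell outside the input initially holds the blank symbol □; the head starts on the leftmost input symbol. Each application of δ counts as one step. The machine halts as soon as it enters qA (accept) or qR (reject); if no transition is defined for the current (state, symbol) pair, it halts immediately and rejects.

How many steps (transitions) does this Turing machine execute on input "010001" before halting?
Step 0: [q0]010001 (head at position 0)
Step 1: δ(q0, 0) = (q0, 1, R)  ⊢  1[q0]10001 (head at position 1)
Step 2: δ(q0, 1) = (q0, 0, R)  ⊢  10[q0]0001 (head at position 2)
Step 3: δ(q0, 0) = (q0, 1, R)  ⊢  101[q0]001 (head at position 3)
Step 4: δ(q0, 0) = (q0, 1, R)  ⊢  1011[q0]01 (head at position 4)
Step 5: δ(q0, 0) = (q0, 1, R)  ⊢  10111[q0]1 (head at position 5)
Step 6: δ(q0, 1) = (q0, 0, R)  ⊢  101110[q0]□ (head at position 6)
Step 7: δ(q0, □) = (q1, □, L)  ⊢  10111[q1]0□ (head at position 5)
Step 8: δ(q1, 0) = (q1, 0, L)  ⊢  1011[q1]10□ (head at position 4)
Step 9: δ(q1, 1) = (q1, 1, L)  ⊢  101[q1]110□ (head at position 3)
Step 10: δ(q1, 1) = (q1, 1, L)  ⊢  10[q1]1110□ (head at position 2)
Step 11: δ(q1, 1) = (q1, 1, L)  ⊢  1[q1]01110□ (head at position 1)
Step 12: δ(q1, 0) = (q1, 0, L)  ⊢  [q1]101110□ (head at position 0)
Step 13: δ(q1, 1) = (q1, 1, L)  ⊢  [q1]□101110□ (head at position -1)
Step 14: δ(q1, □) = (qA, □, R)  ⊢  □[qA]101110□ (head at position 0)
The machine is in qA, so it halts and accepts.
Number of transitions executed: 14.

Final answer: 14 steps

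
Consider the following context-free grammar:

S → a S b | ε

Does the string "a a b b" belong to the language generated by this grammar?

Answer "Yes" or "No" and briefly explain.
A derivation exists: S ⇒ a S b ⇒ a a S b b ⇒ a a b b (using S → a S b twice, then S → ε).

Final answer: Yes - a valid derivation exists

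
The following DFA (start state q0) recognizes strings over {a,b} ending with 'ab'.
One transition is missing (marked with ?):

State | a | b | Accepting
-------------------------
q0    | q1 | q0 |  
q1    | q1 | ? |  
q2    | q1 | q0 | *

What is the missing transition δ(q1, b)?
q2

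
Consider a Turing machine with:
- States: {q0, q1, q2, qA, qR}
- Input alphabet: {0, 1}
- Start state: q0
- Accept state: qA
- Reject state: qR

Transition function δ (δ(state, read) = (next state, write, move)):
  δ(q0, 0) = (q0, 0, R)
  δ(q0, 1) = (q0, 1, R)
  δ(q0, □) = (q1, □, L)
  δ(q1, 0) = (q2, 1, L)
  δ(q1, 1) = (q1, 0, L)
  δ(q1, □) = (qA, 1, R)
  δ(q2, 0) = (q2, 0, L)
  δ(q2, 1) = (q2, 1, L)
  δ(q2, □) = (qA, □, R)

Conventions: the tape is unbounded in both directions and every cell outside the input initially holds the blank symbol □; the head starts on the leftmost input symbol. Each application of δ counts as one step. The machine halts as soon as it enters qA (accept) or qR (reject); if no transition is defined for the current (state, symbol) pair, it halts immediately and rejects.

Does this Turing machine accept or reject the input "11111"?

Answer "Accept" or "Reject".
Step 0: [q0]11111 (head at position 0)
Step 1: δ(q0, 1) = (q0, 1, R)  ⊢  1[q0]1111 (head at position 1)
Step 2: δ(q0, 1) = (q0, 1, R)  ⊢  11[q0]111 (head at position 2)
Step 3: δ(q0, 1) = (q0, 1, R)  ⊢  111[q0]11 (head at position 3)
Step 4: δ(q0, 1) = (q0, 1, R)  ⊢  1111[q0]1 (head at position 4)
Step 5: δ(q0, 1) = (q0, 1, R)  ⊢  11111[q0]□ (head at position 5)
Step 6: δ(q0, □) = (q1, □, L)  ⊢  1111[q1]1□ (head at position 4)
Step 7: δ(q1, 1) = (q1, 0, L)  ⊢  111[q1]10□ (head at position 3)
Step 8: δ(q1, 1) = (q1, 0, L)  ⊢  11[q1]100□ (head at position 2)
Step 9: δ(q1, 1) = (q1, 0, L)  ⊢  1[q1]1000□ (head at position 1)
Step 10: δ(q1, 1) = (q1, 0, L)  ⊢  [q1]10000□ (head at position 0)
Step 11: δ(q1, 1) = (q1, 0, L)  ⊢  [q1]□00000□ (head at position -1)
Step 12: δ(q1, □) = (qA, 1, R)  ⊢  1[qA]00000□ (head at position 0)
The machine is in qA, so it halts and accepts.

Final answer: Accept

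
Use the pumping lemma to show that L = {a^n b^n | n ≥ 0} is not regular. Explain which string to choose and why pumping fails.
Language: L = {a^n b^n | n ≥ 0} (equal numbers of a's followed by b's)
Step 1: Assume for contradiction that L is regular, with pumping length p.
Step 2: Choose s = a^p b^p. Then s ∈ L (it has p a's followed by p b's) and |s| ≥ p.
Step 3: Consider any decomposition s = xyz with |xy| ≤ p and |y| > 0. Since |xy| ≤ p and the first p symbols of s are all a's, y = a^k for some k with 1 ≤ k ≤ p.
Step 4: Pumping up (i = 2): xy²z = a^(p+k) b^p, which has more a's than b's, so xy²z ∉ L.
This contradicts the pumping lemma, so L is not regular.

Final answer: Choose s = a^p b^p. Since |xy| ≤ p, y = a^k with k ≥ 1. Then xy²z = a^(p+k) b^p ∉ L.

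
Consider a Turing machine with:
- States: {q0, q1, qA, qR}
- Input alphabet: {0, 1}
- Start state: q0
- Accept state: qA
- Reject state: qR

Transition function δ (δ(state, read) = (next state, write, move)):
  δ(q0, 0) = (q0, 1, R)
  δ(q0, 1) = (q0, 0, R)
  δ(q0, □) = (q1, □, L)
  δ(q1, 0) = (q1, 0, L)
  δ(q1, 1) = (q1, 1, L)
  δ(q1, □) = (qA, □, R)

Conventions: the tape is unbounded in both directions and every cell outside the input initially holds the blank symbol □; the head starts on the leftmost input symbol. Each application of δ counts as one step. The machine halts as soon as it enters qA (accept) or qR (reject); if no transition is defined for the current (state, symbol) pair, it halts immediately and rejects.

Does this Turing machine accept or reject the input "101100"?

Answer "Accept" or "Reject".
Step 0: [q0]101100 (head at position 0)
Step 1: δ(q0, 1) = (q0, 0, R)  ⊢  0[q0]01100 (head at position 1)
Step 2: δ(q0, 0) = (q0, 1, R)  ⊢  01[q0]1100 (head at position 2)
Step 3: δ(q0, 1) = (q0, 0, R)  ⊢  010[q0]100 (head at position 3)
Step 4: δ(q0, 1) = (q0, 0, R)  ⊢  0100[q0]00 (head at position 4)
Step 5: δ(q0, 0) = (q0, 1, R)  ⊢  01001[q0]0 (head at position 5)
Step 6: δ(q0, 0) = (q0, 1, R)  ⊢  010011[q0]□ (head at position 6)
Step 7: δ(q0, □) = (q1, □, L)  ⊢  01001[q1]1□ (head at position 5)
Step 8: δ(q1, 1) = (q1, 1, L)  ⊢  0100[q1]11□ (head at position 4)
Step 9: δ(q1, 1) = (q1, 1, L)  ⊢  010[q1]011□ (head at position 3)
Step 10: δ(q1, 0) = (q1, 0, L)  ⊢  01[q1]0011□ (head at position 2)
Step 11: δ(q1, 0) = (q1, 0, L)  ⊢  0[q1]10011□ (head at position 1)
Step 12: δ(q1, 1) = (q1, 1, L)  ⊢  [q1]010011□ (head at position 0)
Step 13: δ(q1, 0) = (q1, 0, L)  ⊢  [q1]□010011□ (head at position -1)
Step 14: δ(q1, □) = (qA, □, R)  ⊢  □[qA]010011□ (head at position 0)
The machine is in qA, so it halts and accepts.

Final answer: Accept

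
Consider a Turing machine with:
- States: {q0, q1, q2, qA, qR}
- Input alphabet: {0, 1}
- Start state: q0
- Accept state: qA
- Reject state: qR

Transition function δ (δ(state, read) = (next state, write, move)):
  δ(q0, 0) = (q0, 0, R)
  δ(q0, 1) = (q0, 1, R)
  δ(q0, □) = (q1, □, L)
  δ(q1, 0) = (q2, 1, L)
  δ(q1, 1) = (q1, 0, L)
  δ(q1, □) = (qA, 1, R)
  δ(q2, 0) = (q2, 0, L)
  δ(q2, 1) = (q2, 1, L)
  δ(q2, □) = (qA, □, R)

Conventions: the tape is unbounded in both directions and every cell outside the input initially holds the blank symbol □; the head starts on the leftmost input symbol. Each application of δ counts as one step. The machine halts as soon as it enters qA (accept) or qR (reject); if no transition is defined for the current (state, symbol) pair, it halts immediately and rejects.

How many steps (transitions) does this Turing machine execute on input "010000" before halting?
Step 0: [q0]010000 (head at position 0)
Step 1: δ(q0, 0) = (q0, 0, R)  ⊢  0[q0]10000 (head at position 1)
Step 2: δ(q0, 1) = (q0, 1, R)  ⊢  01[q0]0000 (head at position 2)
Step 3: δ(q0, 0) = (q0, 0, R)  ⊢  010[q0]000 (head at position 3)
Step 4: δ(q0, 0) = (q0, 0, R)  ⊢  0100[q0]00 (head at position 4)
Step 5: δ(q0, 0) = (q0, 0, R)  ⊢  01000[q0]0 (head at position 5)
Step 6: δ(q0, 0) = (q0, 0, R)  ⊢  010000[q0]□ (head at position 6)
Step 7: δ(q0, □) = (q1, □, L)  ⊢  01000[q1]0□ (head at position 5)
Step 8: δ(q1, 0) = (q2, 1, L)  ⊢  0100[q2]01□ (head at position 4)
Step 9: δ(q2, 0) = (q2, 0, L)  ⊢  010[q2]001□ (head at position 3)
Step 10: δ(q2, 0) = (q2, 0, L)  ⊢  01[q2]0001□ (head at position 2)
Step 11: δ(q2, 0) = (q2, 0, L)  ⊢  0[q2]10001□ (head at position 1)
Step 12: δ(q2, 1) = (q2, 1, L)  ⊢  [q2]010001□ (head at position 0)
Step 13: δ(q2, 0) = (q2, 0, L)  ⊢  [q2]□010001□ (head at position -1)
Step 14: δ(q2, □) = (qA, □, R)  ⊢  □[qA]010001□ (head at position 0)
The machine is in qA, so it halts and accepts.
Number of transitions executed: 14.

Final answer: 14 steps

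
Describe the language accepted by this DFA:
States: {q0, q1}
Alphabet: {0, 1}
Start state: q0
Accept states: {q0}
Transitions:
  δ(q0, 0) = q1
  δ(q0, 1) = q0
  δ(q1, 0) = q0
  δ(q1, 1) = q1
Analyzing the DFA structure:
Start state: q0
Accept states: {q0}
Interpreting what each state remembers (checking against the transitions):
  q0: an even number of 0s has been read so far
  q1: an odd number of 0s has been read so far
  δ(q0, 0): in q0 (an even number of 0s has been read so far), after reading 0 we have: an odd number of 0s has been read so far → q1
  δ(q0, 1): in q0 (an even number of 0s has been read so far), after reading 1 we have: an even number of 0s has been read so far → q0
  δ(q1, 0): in q1 (an odd number of 0s has been read so far), after reading 0 we have: an even number of 0s has been read so far → q0
  δ(q1, 1): in q1 (an odd number of 0s has been read so far), after reading 1 we have: an odd number of 0s has been read so far → q1
A string is accepted iff it ends in {q0}, i.e. an even number of 0s has been read so far.
Language: All binary strings with an even number of 0s

Final answer: All binary strings with an even number of 0s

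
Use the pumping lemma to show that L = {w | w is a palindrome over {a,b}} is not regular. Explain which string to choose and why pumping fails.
Language: L = {w | w is a palindrome over {a,b}} (strings that read the same forwards and backwards)
Step 1: Assume for contradiction that L is regular, with pumping length p.
Step 2: Choose s = a^p b a^p. Then s ∈ L (it reads the same forwards and backwards) and |s| ≥ p.
Step 3: Consider any decomposition s = xyz with |xy| ≤ p and |y| > 0. Since |xy| ≤ p and the first p symbols of s are all a's, y = a^k for some k with 1 ≤ k ≤ p.
Step 4: Pumping up (i = 2): xy²z = a^(p+k) b a^p. Its reverse is a^p b a^(p+k) ≠ a^(p+k) b a^p (the single b is no longer in the middle), so xy²z is not a palindrome and xy²z ∉ L.
This contradicts the pumping lemma, so L is not regular.

Final answer: Choose s = a^p b a^p. Since |xy| ≤ p, y = a^k with k ≥ 1. Then xy²z = a^(p+k) b a^p is not a palindrome, so ∉ L.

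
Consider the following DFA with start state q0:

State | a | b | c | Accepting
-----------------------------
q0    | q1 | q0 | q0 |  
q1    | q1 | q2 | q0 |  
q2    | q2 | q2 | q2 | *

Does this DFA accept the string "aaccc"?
Start in q0.
Read 'a': q0 → q1
Read 'a': q1 → q1
Read 'c': q1 → q0
Read 'c': q0 → q0
Read 'c': q0 → q0
Final state q0 is not accepting, so the string is rejected.

Final answer: No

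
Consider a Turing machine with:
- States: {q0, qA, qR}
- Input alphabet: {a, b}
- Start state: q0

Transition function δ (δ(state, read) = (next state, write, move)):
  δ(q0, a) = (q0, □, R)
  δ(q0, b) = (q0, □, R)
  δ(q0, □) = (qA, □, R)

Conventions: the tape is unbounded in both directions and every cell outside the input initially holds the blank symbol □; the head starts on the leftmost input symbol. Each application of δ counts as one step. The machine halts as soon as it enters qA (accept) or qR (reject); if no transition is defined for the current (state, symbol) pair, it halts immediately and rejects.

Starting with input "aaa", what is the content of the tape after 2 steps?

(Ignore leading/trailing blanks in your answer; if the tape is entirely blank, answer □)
Step 0: [q0]aaa (head at position 0)
Step 1: δ(q0, a) = (q0, □, R)  ⊢  □[q0]aa (head at position 1)
Step 2: δ(q0, a) = (q0, □, R)  ⊢  □□[q0]a (head at position 2)
Tape after 2 steps (ignoring surrounding blanks): a

Final answer: Tape: a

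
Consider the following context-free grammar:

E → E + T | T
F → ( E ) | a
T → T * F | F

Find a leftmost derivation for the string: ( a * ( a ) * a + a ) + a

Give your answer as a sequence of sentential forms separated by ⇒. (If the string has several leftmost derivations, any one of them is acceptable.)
Start with E.
Step 1: the leftmost non-terminal is E; apply E → E + T:  E + T
Step 2: the leftmost non-terminal is E; apply E → T:  T + T
Step 3: the leftmost non-terminal is T; apply T → F:  F + T
Step 4: the leftmost non-terminal is F; apply F → ( E ):  ( E ) + T
Step 5: the leftmost non-terminal is E; apply E → E + T:  ( E + T ) + T
Step 6: the leftmost non-terminal is E; apply E → T:  ( T + T ) + T
Step 7: the leftmost non-terminal is T; apply T → T * F:  ( T * F + T ) + T
Step 8: the leftmost non-terminal is T; apply T → T * F:  ( T * F * F + T ) + T
Step 9: the leftmost non-terminal is T; apply T → F:  ( F * F * F + T ) + T
Step 10: the leftmost non-terminal is F; apply F → a:  ( a * F * F + T ) + T
Step 11: the leftmost non-terminal is F; apply F → ( E ):  ( a * ( E ) * F + T ) + T
Step 12: the leftmost non-terminal is E; apply E → T:  ( a * ( T ) * F + T ) + T
Step 13: the leftmost non-terminal is T; apply T → F:  ( a * ( F ) * F + T ) + T
Step 14: the leftmost non-terminal is F; apply F → a:  ( a * ( a ) * F + T ) + T
Step 15: the leftmost non-terminal is F; apply F → a:  ( a * ( a ) * a + T ) + T
Step 16: the leftmost non-terminal is T; apply T → F:  ( a * ( a ) * a + F ) + T
Step 17: the leftmost non-terminal is F; apply F → a:  ( a * ( a ) * a + a ) + T
Step 18: the leftmost non-terminal is T; apply T → F:  ( a * ( a ) * a + a ) + F
Step 19: the leftmost non-terminal is F; apply F → a:  ( a * ( a ) * a + a ) + a

Final answer: E ⇒ E + T ⇒ T + T ⇒ F + T ⇒ ( E ) + T ⇒ ( E + T ) + T ⇒ ( T + T ) + T ⇒ ( T * F + T ) + T ⇒ ( T * F * F + T ) + T ⇒ ( F * F * F + T ) + T ⇒ ( a * F * F + T ) + T ⇒ ( a * ( E ) * F + T ) + T ⇒ ( a * ( T ) * F + T ) + T ⇒ ( a * ( F ) * F + T ) + T ⇒ ( a * ( a ) * F + T ) + T ⇒ ( a * ( a ) * a + T ) + T ⇒ ( a * ( a ) * a + F ) + T ⇒ ( a * ( a ) * a + a ) + T ⇒ ( a * ( a ) * a + a ) + F ⇒ ( a * ( a ) * a + a ) + a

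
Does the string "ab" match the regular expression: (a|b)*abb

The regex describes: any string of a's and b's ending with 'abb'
No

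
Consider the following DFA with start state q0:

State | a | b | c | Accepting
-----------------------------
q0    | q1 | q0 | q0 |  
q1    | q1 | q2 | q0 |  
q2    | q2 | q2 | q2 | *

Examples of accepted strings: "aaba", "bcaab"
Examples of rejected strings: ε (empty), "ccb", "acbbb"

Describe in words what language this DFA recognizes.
strings over {a,b,c} containing 'ab' as substring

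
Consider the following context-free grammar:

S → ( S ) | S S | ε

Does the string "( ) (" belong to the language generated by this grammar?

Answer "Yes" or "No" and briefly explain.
Each production adds parentheses only in matched pairs (S → ( S )) or none at all, so every derived string has equally many '(' and ')'. The string ( ) ( has two '(' and one ')', so it cannot be derived.

Final answer: No - no valid derivation exists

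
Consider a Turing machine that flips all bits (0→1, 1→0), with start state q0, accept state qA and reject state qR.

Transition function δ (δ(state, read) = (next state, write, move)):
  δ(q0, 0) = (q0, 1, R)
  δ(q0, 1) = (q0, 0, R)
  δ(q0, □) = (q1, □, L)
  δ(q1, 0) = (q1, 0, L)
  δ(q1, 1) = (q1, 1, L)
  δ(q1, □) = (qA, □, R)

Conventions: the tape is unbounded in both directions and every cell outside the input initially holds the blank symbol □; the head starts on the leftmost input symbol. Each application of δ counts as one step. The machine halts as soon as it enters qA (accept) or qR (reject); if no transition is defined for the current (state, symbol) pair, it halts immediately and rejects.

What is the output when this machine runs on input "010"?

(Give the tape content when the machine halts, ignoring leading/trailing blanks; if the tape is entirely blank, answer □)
Step 0: [q0]010 (head at position 0)
Step 1: δ(q0, 0) = (q0, 1, R)  ⊢  1[q0]10 (head at position 1)
Step 2: δ(q0, 1) = (q0, 0, R)  ⊢  10[q0]0 (head at position 2)
Step 3: δ(q0, 0) = (q0, 1, R)  ⊢  101[q0]□ (head at position 3)
Step 4: δ(q0, □) = (q1, □, L)  ⊢  10[q1]1□ (head at position 2)
Step 5: δ(q1, 1) = (q1, 1, L)  ⊢  1[q1]01□ (head at position 1)
Step 6: δ(q1, 0) = (q1, 0, L)  ⊢  [q1]101□ (head at position 0)
Step 7: δ(q1, 1) = (q1, 1, L)  ⊢  [q1]□101□ (head at position -1)
Step 8: δ(q1, □) = (qA, □, R)  ⊢  □[qA]101□ (head at position 0)
The machine is in qA, so it halts and accepts.
Tape content when halted (ignoring surrounding blanks): 101

Final answer: Output: 101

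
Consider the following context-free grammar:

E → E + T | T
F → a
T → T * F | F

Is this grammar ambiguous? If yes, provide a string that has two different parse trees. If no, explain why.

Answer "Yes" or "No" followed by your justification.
This is the standard stratified expression grammar: '+' is introduced only by the left-recursive rule E → E + T and '*' only by the left-recursive rule T → T * F, with F → a. For any string, the last '+' must be the one produced at the root E (everything after it is a T containing no '+'), and likewise within each T the last '*' is produced at its root. This fixes the parse tree uniquely (left-associative, '*' binding tighter than '+'), so every string has exactly one parse tree.

Final answer: No - the grammar is unambiguous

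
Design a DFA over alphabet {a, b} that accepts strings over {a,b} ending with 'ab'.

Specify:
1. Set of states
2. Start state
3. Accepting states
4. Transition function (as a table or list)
One valid DFA (any DFA recognizing the same language is acceptable):
States: {q0, q1, q2}
Start: q0
Accepting: {q2}
Transitions (accepting states marked with *):
State | a | b | Accepting
-------------------------
q0    | q1 | q0 |  
q1    | q1 | q2 |  
q2    | q1 | q0 | *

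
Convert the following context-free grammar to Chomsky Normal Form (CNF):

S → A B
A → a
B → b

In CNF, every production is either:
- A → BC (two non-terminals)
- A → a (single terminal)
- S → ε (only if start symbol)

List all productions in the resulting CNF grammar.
The grammar has no ε-productions or unit productions to eliminate.
S → A B is already in CNF (two non-terminals) – keep it.
A → a is already in CNF (single terminal) – keep it.
B → b is already in CNF (single terminal) – keep it.
Resulting CNF grammar (3 productions): A → a; B → b; S → A B

Final answer: A → a; B → b; S → A B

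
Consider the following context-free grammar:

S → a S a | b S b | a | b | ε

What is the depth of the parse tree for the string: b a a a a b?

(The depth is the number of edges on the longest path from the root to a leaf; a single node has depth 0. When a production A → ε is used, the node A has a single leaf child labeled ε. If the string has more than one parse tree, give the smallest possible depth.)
The string has even length 6, so its (unique) parse tree peels off matching outer symbols: S → b S b, S → a S a, S → a S a, and finally S → ε for the empty middle.
The S nodes are at depths 0..3; the ε leaf under the innermost S is at depth 4 (terminal leaves are at depths 1..3).
Depth = 4.

Final answer: 4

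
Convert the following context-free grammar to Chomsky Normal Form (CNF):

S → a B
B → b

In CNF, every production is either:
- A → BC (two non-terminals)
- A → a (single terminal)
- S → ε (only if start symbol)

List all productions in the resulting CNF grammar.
The grammar has no ε-productions or unit productions to eliminate.
S → a B has terminal a in a right-hand side of length ≥ 2: introduce T_a → a and use T_a in place of a.
B → b is already in CNF (single terminal) – keep it.
S → a B becomes S → T_a B.
Resulting CNF grammar (3 productions): T_a → a; B → b; S → T_a B

Final answer: T_a → a; B → b; S → T_a B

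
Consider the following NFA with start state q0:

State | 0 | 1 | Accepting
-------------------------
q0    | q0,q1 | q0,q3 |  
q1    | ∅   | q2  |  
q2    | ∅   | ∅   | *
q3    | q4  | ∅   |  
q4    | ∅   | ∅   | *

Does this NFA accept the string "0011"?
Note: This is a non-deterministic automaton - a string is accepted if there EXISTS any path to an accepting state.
Track the set of states the NFA could be in: start {q0}
Read '0': {q0} → {q0, q1}
Read '0': {q0, q1} → {q0, q1}
Read '1': {q0, q1} → {q0, q2, q3}
Read '1': {q0, q2, q3} → {q0, q3}
Final set {q0, q3} contains no accepting state → rejected.

Final answer: No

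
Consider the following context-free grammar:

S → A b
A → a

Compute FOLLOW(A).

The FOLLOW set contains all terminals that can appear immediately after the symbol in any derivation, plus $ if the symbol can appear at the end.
A occurs only in S → A b, where it is immediately followed by the terminal b. So FOLLOW(A) = {b}.

Final answer: {b}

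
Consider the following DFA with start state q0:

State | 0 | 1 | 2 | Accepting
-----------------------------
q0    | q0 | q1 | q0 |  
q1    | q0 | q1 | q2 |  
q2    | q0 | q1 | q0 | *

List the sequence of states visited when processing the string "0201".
q0 → q0 → q0 → q0 → q1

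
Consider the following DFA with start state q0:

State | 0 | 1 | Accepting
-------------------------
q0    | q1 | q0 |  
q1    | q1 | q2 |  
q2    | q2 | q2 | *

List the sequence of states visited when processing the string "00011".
q0 → q1 → q1 → q1 → q2 → q2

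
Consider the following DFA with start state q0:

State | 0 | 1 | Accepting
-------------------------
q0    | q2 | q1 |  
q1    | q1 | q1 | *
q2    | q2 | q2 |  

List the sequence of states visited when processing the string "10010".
q0 → q1 → q1 → q1 → q1 → q1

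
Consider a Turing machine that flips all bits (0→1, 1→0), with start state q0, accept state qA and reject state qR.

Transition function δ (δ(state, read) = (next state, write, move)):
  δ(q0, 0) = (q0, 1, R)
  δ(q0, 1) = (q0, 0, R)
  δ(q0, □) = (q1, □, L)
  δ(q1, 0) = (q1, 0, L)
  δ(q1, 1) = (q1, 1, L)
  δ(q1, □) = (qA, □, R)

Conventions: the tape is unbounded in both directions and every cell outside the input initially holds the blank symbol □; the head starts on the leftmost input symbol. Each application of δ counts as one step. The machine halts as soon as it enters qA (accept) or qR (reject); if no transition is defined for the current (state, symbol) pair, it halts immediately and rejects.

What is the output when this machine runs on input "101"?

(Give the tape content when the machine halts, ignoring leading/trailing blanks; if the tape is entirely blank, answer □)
Step 0: [q0]101 (head at position 0)
Step 1: δ(q0, 1) = (q0, 0, R)  ⊢  0[q0]01 (head at position 1)
Step 2: δ(q0, 0) = (q0, 1, R)  ⊢  01[q0]1 (head at position 2)
Step 3: δ(q0, 1) = (q0, 0, R)  ⊢  010[q0]□ (head at position 3)
Step 4: δ(q0, □) = (q1, □, L)  ⊢  01[q1]0□ (head at position 2)
Step 5: δ(q1, 0) = (q1, 0, L)  ⊢  0[q1]10□ (head at position 1)
Step 6: δ(q1, 1) = (q1, 1, L)  ⊢  [q1]010□ (head at position 0)
Step 7: δ(q1, 0) = (q1, 0, L)  ⊢  [q1]□010□ (head at position -1)
Step 8: δ(q1, □) = (qA, □, R)  ⊢  □[qA]010□ (head at position 0)
The machine is in qA, so it halts and accepts.
Tape content when halted (ignoring surrounding blanks): 010

Final answer: Output: 010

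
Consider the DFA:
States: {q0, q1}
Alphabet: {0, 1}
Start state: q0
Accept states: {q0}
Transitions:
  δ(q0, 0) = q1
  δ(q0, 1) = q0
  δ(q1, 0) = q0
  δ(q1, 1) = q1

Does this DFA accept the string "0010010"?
Processing string "0010010":
  q0 --0--> q1
  q1 --0--> q0
  q0 --1--> q0
  q0 --0--> q1
  q1 --0--> q0
  q0 --1--> q0
  q0 --0--> q1
Final state: q1
Accept states: {q0}
q1 is not an accept state, so the string is rejected.

Final answer: No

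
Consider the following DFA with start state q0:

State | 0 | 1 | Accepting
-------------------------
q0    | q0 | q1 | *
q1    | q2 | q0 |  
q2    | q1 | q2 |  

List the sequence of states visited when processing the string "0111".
q0 → q0 → q1 → q0 → q1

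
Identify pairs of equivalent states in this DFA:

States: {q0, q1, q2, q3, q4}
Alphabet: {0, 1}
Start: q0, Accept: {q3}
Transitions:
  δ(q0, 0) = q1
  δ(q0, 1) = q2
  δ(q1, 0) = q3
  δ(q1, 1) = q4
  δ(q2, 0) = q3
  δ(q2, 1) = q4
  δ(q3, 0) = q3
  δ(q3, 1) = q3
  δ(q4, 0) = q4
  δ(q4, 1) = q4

Using the table-filling algorithm:
Round 0 – mark pairs where exactly one state is accepting: (q0,q3), (q1,q3), (q2,q3), (q3,q4)
Round 1 – newly marked: (q0,q1) [on 0: q1 vs q3, already marked]; (q0,q2) [on 0: q1 vs q3, already marked]; (q1,q4) [on 0: q3 vs q4, already marked]; (q2,q4) [on 0: q3 vs q4, already marked]
Round 2 – newly marked: (q0,q4) [on 0: q1 vs q4, already marked]
No further pairs can be marked.
(q1, q2) unmarked: δ(q1,0)=q3, δ(q2,0)=q3; δ(q1,1)=q4, δ(q2,1)=q4 → equivalent
Equivalent pairs: (q1, q2)

Final answer: Equivalent pairs: (q1, q2)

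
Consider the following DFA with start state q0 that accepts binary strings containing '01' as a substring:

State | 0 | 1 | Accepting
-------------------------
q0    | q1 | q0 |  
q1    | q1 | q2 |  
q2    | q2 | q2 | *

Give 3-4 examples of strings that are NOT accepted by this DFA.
Any strings that end in a non-accepting state work; for example:
"0": q0 → q1; q1 is not accepting → rejected
"000": q0 → q1 → q1 → q1; q1 is not accepting → rejected
"100": q0 → q0 → q1 → q1; q1 is not accepting → rejected
"1100": q0 → q0 → q0 → q1 → q1; q1 is not accepting → rejected

Final answer: "0", "000", "100", "1100"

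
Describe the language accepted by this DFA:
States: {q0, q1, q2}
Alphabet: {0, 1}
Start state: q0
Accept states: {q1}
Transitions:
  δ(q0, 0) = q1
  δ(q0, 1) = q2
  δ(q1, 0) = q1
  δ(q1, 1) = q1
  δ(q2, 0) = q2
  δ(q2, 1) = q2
Analyzing the DFA structure:
Start state: q0
Accept states: {q1}
Interpreting what each state remembers (checking against the transitions):
  q0: nothing has been read yet
  q1: the first symbol was 0
  q2: the first symbol was 1 (trap state)
  δ(q0, 0): in q0 (nothing has been read yet), after reading 0 we have: the first symbol was 0 → q1
  δ(q0, 1): in q0 (nothing has been read yet), after reading 1 we have: the first symbol was 1 (trap state) → q2
  δ(q1, 0): in q1 (the first symbol was 0), after reading 0 we have: the first symbol was 0 → q1
  δ(q1, 1): in q1 (the first symbol was 0), after reading 1 we have: the first symbol was 0 → q1
  δ(q2, 0): in q2 (the first symbol was 1 (trap state)), after reading 0 we have: the first symbol was 1 (trap state) → q2
  δ(q2, 1): in q2 (the first symbol was 1 (trap state)), after reading 1 we have: the first symbol was 1 (trap state) → q2
A string is accepted iff it ends in {q1}, i.e. the first symbol was 0.
Language: All binary strings starting with 0

Final answer: All binary strings starting with 0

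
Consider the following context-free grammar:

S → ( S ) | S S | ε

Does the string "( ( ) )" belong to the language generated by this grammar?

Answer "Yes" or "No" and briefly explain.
A derivation exists: S ⇒ ( S ) ⇒ ( ( S ) ) ⇒ ( ( ) ) (using S → ( S ) twice, then S → ε).

Final answer: Yes - a valid derivation exists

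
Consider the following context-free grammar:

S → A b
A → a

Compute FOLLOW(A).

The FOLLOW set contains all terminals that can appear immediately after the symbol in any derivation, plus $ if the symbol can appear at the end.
A occurs only in S → A b, where it is immediately followed by the terminal b. So FOLLOW(A) = {b}.

Final answer: {b}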